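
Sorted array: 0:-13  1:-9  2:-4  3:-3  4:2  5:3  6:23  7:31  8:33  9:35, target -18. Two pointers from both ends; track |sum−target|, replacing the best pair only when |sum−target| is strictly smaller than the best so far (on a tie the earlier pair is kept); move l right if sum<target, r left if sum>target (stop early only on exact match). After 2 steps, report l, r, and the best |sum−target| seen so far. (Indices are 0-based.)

l=0, r=7, best |Δ|=38

l=0 r=9: -13+35=22 d=40 *, r--
l=0 r=8: -13+33=20 d=38 *, r--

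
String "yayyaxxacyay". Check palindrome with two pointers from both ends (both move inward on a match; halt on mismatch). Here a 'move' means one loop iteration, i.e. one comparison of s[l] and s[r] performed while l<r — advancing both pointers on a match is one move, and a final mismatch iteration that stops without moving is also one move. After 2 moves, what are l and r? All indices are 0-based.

l=0 r=11: 'y'=='y', l++,r--
l=1 r=10: 'a'=='a', l++,r--

l=2, r=9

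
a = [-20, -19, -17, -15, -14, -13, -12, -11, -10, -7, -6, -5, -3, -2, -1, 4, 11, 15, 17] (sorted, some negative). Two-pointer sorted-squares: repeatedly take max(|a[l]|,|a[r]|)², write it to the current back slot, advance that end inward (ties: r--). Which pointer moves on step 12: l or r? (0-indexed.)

[0,18] |-20|>|17| out[18]=400 → l++
[1,18] |-19|>|17| out[17]=361 → l++
[2,18] |-17|<=|17| out[16]=289 → r--
[2,17] |-17|>|15| out[15]=289 → l++
[3,17] |-15|<=|15| out[14]=225 → r--
[3,16] |-15|>|11| out[13]=225 → l++
[4,16] |-14|>|11| out[12]=196 → l++
[5,16] |-13|>|11| out[11]=169 → l++
[6,16] |-12|>|11| out[10]=144 → l++
[7,16] |-11|<=|11| out[9]=121 → r--
[7,15] |-11|>|4| out[8]=121 → l++
[8,15] |-10|>|4| out[7]=100 → l++

l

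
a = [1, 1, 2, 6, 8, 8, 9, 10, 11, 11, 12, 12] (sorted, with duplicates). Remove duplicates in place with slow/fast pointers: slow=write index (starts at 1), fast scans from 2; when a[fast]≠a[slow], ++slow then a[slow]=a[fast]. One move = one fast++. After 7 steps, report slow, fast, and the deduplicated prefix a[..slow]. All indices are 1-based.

(s=1,f=2) a[fast]=1=a[slow] dup → fast++
(s=1,f=3) a[fast]=2≠a[slow]=1 write a[2]=2 → slow++,fast++
(s=2,f=4) a[fast]=6≠a[slow]=2 write a[3]=6 → slow++,fast++
(s=3,f=5) a[fast]=8≠a[slow]=6 write a[4]=8 → slow++,fast++
(s=4,f=6) a[fast]=8=a[slow] dup → fast++
(s=4,f=7) a[fast]=9≠a[slow]=8 write a[5]=9 → slow++,fast++
(s=5,f=8) a[fast]=10≠a[slow]=9 write a[6]=10 → slow++,fast++

slow=6, fast=9, prefix=[1, 2, 6, 8, 9, 10]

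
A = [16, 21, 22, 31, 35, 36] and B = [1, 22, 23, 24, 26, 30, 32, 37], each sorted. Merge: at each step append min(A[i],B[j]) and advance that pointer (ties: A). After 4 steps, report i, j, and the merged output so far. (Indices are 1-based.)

i=1 j=1: A[i]=16>B[j]=1 take 1, j++
i=1 j=2: A[i]=16<=B[j]=22 take 16, i++
i=2 j=2: A[i]=21<=B[j]=22 take 21, i++
i=3 j=2: A[i]=22<=B[j]=22 take 22, i++

i=4, j=2, merged so far=[1, 16, 21, 22]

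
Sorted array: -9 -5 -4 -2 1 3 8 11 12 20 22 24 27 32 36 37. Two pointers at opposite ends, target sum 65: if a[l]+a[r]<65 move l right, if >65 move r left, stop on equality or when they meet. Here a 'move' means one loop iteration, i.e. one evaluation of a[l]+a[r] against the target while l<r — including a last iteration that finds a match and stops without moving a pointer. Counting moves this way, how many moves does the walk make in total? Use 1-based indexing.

15 moves

[1,16] -9+37=28 <65 → l++
[2,16] -5+37=32 <65 → l++
[3,16] -4+37=33 <65 → l++
[4,16] -2+37=35 <65 → l++
[5,16] 1+37=38 <65 → l++
[6,16] 3+37=40 <65 → l++
[7,16] 8+37=45 <65 → l++
[8,16] 11+37=48 <65 → l++
[9,16] 12+37=49 <65 → l++
[10,16] 20+37=57 <65 → l++
[11,16] 22+37=59 <65 → l++
[12,16] 24+37=61 <65 → l++
[13,16] 27+37=64 <65 → l++
[14,16] 32+37=69 >65 → r--
[14,15] 32+36=68 >65 → r--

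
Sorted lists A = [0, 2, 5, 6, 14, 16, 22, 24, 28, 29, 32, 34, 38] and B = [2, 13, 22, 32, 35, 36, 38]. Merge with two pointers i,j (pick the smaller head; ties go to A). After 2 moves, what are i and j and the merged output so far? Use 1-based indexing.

i=1 j=1: A[i]=0<=B[j]=2 take 0, i++
i=2 j=1: A[i]=2<=B[j]=2 take 2, i++

i=3, j=1, merged so far=[0, 2]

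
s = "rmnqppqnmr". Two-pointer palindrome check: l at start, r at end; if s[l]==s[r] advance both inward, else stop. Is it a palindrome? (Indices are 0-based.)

palindrome

[0,9] 'r'=='r' → l++,r--
[1,8] 'm'=='m' → l++,r--
[2,7] 'n'=='n' → l++,r--
[3,6] 'q'=='q' → l++,r--
[4,5] 'p'=='p' → l++,r--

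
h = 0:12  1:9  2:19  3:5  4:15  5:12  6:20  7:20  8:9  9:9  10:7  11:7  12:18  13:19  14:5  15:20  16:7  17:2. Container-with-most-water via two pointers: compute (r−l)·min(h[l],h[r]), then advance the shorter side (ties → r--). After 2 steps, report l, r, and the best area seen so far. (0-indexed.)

l=0, r=15, best area=112

l=0 r=17: min(12,2)*17=34 best=34 *, r--
l=0 r=16: min(12,7)*16=112 best=112 *, r--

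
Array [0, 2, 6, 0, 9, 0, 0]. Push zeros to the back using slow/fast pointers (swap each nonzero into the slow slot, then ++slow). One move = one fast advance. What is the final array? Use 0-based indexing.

[2, 6, 9, 0, 0, 0, 0]

(s=0,f=0) a[fast]=0 → fast++
(s=0,f=1) a[fast]=2≠0 swap→a[0]=2 → slow++,fast++
(s=1,f=2) a[fast]=6≠0 swap→a[1]=6 → slow++,fast++
(s=2,f=3) a[fast]=0 → fast++
(s=2,f=4) a[fast]=9≠0 swap→a[2]=9 → slow++,fast++
(s=3,f=5) a[fast]=0 → fast++
(s=3,f=6) a[fast]=0 → fast++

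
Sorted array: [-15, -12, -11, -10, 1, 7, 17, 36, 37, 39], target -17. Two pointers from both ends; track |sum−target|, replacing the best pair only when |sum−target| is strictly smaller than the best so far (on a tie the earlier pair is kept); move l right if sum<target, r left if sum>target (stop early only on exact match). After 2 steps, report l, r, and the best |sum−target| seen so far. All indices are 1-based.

l=1, r=8, best |Δ|=39

l=1 r=10: -15+39=24 d=41 *, r--
l=1 r=9: -15+37=22 d=39 *, r--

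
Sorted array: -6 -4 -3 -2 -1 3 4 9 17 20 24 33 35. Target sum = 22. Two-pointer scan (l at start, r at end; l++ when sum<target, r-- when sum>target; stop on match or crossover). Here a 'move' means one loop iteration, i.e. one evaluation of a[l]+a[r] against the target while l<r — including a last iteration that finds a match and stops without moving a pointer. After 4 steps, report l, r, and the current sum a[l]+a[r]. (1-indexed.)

l=1 r=13: -6+35=29 >22, r--
l=1 r=12: -6+33=27 >22, r--
l=1 r=11: -6+24=18 <22, l++
l=2 r=11: -4+24=20 <22, l++

l=3, r=11, sum=21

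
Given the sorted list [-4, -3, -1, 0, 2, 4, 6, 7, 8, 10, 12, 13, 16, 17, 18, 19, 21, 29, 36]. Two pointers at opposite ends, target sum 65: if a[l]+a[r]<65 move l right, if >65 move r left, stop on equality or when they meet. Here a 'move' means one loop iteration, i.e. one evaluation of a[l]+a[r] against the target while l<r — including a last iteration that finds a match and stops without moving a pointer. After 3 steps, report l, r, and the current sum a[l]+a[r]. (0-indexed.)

l=3, r=18, sum=36

[0,18] -4+36=32 <65 → l++
[1,18] -3+36=33 <65 → l++
[2,18] -1+36=35 <65 → l++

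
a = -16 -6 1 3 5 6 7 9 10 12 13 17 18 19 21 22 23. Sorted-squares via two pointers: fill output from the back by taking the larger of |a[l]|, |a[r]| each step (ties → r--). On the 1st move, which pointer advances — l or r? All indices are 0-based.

[0,16] |-16|<=|23| out[16]=529 → r--

r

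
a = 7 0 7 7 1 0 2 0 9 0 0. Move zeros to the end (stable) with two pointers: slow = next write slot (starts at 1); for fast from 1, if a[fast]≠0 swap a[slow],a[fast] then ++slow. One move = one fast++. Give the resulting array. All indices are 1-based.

[7, 7, 7, 1, 2, 9, 0, 0, 0, 0, 0]

slow=1 fast=1: a[fast]=7≠0 swap→a[1]=7, slow++,fast++
slow=2 fast=2: a[fast]=0, fast++
slow=2 fast=3: a[fast]=7≠0 swap→a[2]=7, slow++,fast++
slow=3 fast=4: a[fast]=7≠0 swap→a[3]=7, slow++,fast++
slow=4 fast=5: a[fast]=1≠0 swap→a[4]=1, slow++,fast++
slow=5 fast=6: a[fast]=0, fast++
slow=5 fast=7: a[fast]=2≠0 swap→a[5]=2, slow++,fast++
slow=6 fast=8: a[fast]=0, fast++
slow=6 fast=9: a[fast]=9≠0 swap→a[6]=9, slow++,fast++
slow=7 fast=10: a[fast]=0, fast++
slow=7 fast=11: a[fast]=0, fast++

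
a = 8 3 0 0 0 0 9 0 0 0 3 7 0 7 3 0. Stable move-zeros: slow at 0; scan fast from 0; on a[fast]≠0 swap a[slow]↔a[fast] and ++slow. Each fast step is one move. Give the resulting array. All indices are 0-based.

(s=0,f=0) a[fast]=8≠0 swap→a[0]=8 → slow++,fast++
(s=1,f=1) a[fast]=3≠0 swap→a[1]=3 → slow++,fast++
(s=2,f=2) a[fast]=0 → fast++
(s=2,f=3) a[fast]=0 → fast++
(s=2,f=4) a[fast]=0 → fast++
(s=2,f=5) a[fast]=0 → fast++
(s=2,f=6) a[fast]=9≠0 swap→a[2]=9 → slow++,fast++
(s=3,f=7) a[fast]=0 → fast++
(s=3,f=8) a[fast]=0 → fast++
(s=3,f=9) a[fast]=0 → fast++
(s=3,f=10) a[fast]=3≠0 swap→a[3]=3 → slow++,fast++
(s=4,f=11) a[fast]=7≠0 swap→a[4]=7 → slow++,fast++
(s=5,f=12) a[fast]=0 → fast++
(s=5,f=13) a[fast]=7≠0 swap→a[5]=7 → slow++,fast++
(s=6,f=14) a[fast]=3≠0 swap→a[6]=3 → slow++,fast++
(s=7,f=15) a[fast]=0 → fast++

[8, 3, 9, 3, 7, 7, 3, 0, 0, 0, 0, 0, 0, 0, 0, 0]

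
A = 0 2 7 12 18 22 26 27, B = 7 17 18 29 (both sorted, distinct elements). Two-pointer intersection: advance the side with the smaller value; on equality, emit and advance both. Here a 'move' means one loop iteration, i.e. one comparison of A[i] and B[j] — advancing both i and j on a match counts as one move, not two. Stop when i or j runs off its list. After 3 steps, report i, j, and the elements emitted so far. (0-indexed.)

[i=0,j=0] 0<7 → i++
[i=1,j=0] 2<7 → i++
[i=2,j=0] 7==7 emit → i++,j++

i=3, j=1, emitted=[7]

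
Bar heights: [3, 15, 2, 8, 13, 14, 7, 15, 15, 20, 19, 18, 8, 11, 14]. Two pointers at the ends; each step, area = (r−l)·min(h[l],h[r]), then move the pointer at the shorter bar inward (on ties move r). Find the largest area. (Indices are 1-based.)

max area = 182

l=1 r=15: min(3,14)*14=42 best=42 *, l++
l=2 r=15: min(15,14)*13=182 best=182 *, r--
l=2 r=14: min(15,11)*12=132 best=182, r--
l=2 r=13: min(15,8)*11=88 best=182, r--
l=2 r=12: min(15,18)*10=150 best=182, l++
l=3 r=12: min(2,18)*9=18 best=182, l++
l=4 r=12: min(8,18)*8=64 best=182, l++
l=5 r=12: min(13,18)*7=91 best=182, l++
l=6 r=12: min(14,18)*6=84 best=182, l++
l=7 r=12: min(7,18)*5=35 best=182, l++
l=8 r=12: min(15,18)*4=60 best=182, l++
l=9 r=12: min(15,18)*3=45 best=182, l++
l=10 r=12: min(20,18)*2=36 best=182, r--
l=10 r=11: min(20,19)*1=19 best=182, r--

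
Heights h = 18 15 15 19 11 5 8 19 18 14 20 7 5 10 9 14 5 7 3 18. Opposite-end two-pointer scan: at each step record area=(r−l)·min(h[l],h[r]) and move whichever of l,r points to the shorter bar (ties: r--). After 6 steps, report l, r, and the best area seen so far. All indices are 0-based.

l=0, r=13, best area=342

[0,19] min(18,18)*19=342 best=342 * → r--
[0,18] min(18,3)*18=54 best=342 → r--
[0,17] min(18,7)*17=119 best=342 → r--
[0,16] min(18,5)*16=80 best=342 → r--
[0,15] min(18,14)*15=210 best=342 → r--
[0,14] min(18,9)*14=126 best=342 → r--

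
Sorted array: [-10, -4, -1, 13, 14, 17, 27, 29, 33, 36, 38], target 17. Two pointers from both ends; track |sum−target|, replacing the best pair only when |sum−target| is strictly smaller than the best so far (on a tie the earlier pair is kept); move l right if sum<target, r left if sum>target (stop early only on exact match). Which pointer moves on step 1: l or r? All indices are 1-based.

r

[1,11] -10+38=28 d=11 * → r--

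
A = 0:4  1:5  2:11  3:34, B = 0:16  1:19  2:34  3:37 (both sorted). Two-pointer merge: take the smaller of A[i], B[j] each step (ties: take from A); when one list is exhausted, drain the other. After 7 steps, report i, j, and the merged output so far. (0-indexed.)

i=4, j=3, merged so far=[4, 5, 11, 16, 19, 34, 34]

[i=0,j=0] A[i]=4<=B[j]=16 take 4 → i++
[i=1,j=0] A[i]=5<=B[j]=16 take 5 → i++
[i=2,j=0] A[i]=11<=B[j]=16 take 11 → i++
[i=3,j=0] A[i]=34>B[j]=16 take 16 → j++
[i=3,j=1] A[i]=34>B[j]=19 take 19 → j++
[i=3,j=2] A[i]=34<=B[j]=34 take 34 → i++
[i=4,j=2] A done, take B[j]=34 → j++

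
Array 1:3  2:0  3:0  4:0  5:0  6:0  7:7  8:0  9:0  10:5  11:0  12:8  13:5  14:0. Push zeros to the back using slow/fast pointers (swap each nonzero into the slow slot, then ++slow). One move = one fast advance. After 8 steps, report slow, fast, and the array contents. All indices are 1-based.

(s=1,f=1) a[fast]=3≠0 swap→a[1]=3 → slow++,fast++
(s=2,f=2) a[fast]=0 → fast++
(s=2,f=3) a[fast]=0 → fast++
(s=2,f=4) a[fast]=0 → fast++
(s=2,f=5) a[fast]=0 → fast++
(s=2,f=6) a[fast]=0 → fast++
(s=2,f=7) a[fast]=7≠0 swap→a[2]=7 → slow++,fast++
(s=3,f=8) a[fast]=0 → fast++

slow=3, fast=9, a=[3, 7, 0, 0, 0, 0, 0, 0, 0, 5, 0, 8, 5, 0]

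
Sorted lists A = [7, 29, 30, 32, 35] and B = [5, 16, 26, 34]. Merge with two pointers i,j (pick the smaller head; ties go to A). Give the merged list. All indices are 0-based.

[5, 7, 16, 26, 29, 30, 32, 34, 35]

i=0 j=0: A[i]=7>B[j]=5 take 5, j++
i=0 j=1: A[i]=7<=B[j]=16 take 7, i++
i=1 j=1: A[i]=29>B[j]=16 take 16, j++
i=1 j=2: A[i]=29>B[j]=26 take 26, j++
i=1 j=3: A[i]=29<=B[j]=34 take 29, i++
i=2 j=3: A[i]=30<=B[j]=34 take 30, i++
i=3 j=3: A[i]=32<=B[j]=34 take 32, i++
i=4 j=3: A[i]=35>B[j]=34 take 34, j++
i=4 j=4: B done, take A[i]=35, i++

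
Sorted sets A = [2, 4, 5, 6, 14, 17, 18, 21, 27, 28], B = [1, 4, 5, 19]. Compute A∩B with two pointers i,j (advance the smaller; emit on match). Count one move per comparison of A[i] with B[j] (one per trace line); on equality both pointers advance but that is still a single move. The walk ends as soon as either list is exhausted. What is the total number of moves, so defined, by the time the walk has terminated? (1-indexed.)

i=1 j=1: 2>1, j++
i=1 j=2: 2<4, i++
i=2 j=2: 4==4 emit, i++,j++
i=3 j=3: 5==5 emit, i++,j++
i=4 j=4: 6<19, i++
i=5 j=4: 14<19, i++
i=6 j=4: 17<19, i++
i=7 j=4: 18<19, i++
i=8 j=4: 21>19, j++

9 moves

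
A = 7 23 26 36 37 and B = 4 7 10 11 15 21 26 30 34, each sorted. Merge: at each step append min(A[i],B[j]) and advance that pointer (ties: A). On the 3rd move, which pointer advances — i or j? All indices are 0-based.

j

[i=0,j=0] A[i]=7>B[j]=4 take 4 → j++
[i=0,j=1] A[i]=7<=B[j]=7 take 7 → i++
[i=1,j=1] A[i]=23>B[j]=7 take 7 → j++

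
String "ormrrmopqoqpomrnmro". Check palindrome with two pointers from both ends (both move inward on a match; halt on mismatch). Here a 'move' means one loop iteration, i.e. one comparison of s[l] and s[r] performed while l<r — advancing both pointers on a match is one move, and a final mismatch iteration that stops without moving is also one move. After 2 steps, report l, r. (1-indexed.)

[1,19] 'o'=='o' → l++,r--
[2,18] 'r'=='r' → l++,r--

l=3, r=17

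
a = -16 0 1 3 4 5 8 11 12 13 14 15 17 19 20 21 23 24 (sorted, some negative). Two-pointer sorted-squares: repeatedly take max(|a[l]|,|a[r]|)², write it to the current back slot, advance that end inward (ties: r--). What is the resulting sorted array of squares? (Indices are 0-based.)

[0, 1, 9, 16, 25, 64, 121, 144, 169, 196, 225, 256, 289, 361, 400, 441, 529, 576]

l=0 r=17: |-16|<=|24| out[17]=576, r--
l=0 r=16: |-16|<=|23| out[16]=529, r--
l=0 r=15: |-16|<=|21| out[15]=441, r--
l=0 r=14: |-16|<=|20| out[14]=400, r--
l=0 r=13: |-16|<=|19| out[13]=361, r--
l=0 r=12: |-16|<=|17| out[12]=289, r--
l=0 r=11: |-16|>|15| out[11]=256, l++
l=1 r=11: |0|<=|15| out[10]=225, r--
l=1 r=10: |0|<=|14| out[9]=196, r--
l=1 r=9: |0|<=|13| out[8]=169, r--
l=1 r=8: |0|<=|12| out[7]=144, r--
l=1 r=7: |0|<=|11| out[6]=121, r--
l=1 r=6: |0|<=|8| out[5]=64, r--
l=1 r=5: |0|<=|5| out[4]=25, r--
l=1 r=4: |0|<=|4| out[3]=16, r--
l=1 r=3: |0|<=|3| out[2]=9, r--
l=1 r=2: |0|<=|1| out[1]=1, r--
l=1 r=1: |0|<=|0| out[0]=0, r--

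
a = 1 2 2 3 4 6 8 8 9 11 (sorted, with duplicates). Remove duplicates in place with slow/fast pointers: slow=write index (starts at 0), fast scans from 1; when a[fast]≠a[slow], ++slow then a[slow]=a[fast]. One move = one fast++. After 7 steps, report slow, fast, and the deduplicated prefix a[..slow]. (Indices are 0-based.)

slow=0 fast=1: a[fast]=2≠a[slow]=1 write a[1]=2, slow++,fast++
slow=1 fast=2: a[fast]=2=a[slow] dup, fast++
slow=1 fast=3: a[fast]=3≠a[slow]=2 write a[2]=3, slow++,fast++
slow=2 fast=4: a[fast]=4≠a[slow]=3 write a[3]=4, slow++,fast++
slow=3 fast=5: a[fast]=6≠a[slow]=4 write a[4]=6, slow++,fast++
slow=4 fast=6: a[fast]=8≠a[slow]=6 write a[5]=8, slow++,fast++
slow=5 fast=7: a[fast]=8=a[slow] dup, fast++

slow=5, fast=8, prefix=[1, 2, 3, 4, 6, 8]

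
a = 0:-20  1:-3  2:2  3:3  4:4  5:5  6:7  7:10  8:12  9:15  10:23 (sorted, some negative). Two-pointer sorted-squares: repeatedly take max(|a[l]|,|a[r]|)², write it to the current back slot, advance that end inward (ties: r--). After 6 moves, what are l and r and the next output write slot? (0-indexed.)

l=1, r=5, next write slot=4

l=0 r=10: |-20|<=|23| out[10]=529, r--
l=0 r=9: |-20|>|15| out[9]=400, l++
l=1 r=9: |-3|<=|15| out[8]=225, r--
l=1 r=8: |-3|<=|12| out[7]=144, r--
l=1 r=7: |-3|<=|10| out[6]=100, r--
l=1 r=6: |-3|<=|7| out[5]=49, r--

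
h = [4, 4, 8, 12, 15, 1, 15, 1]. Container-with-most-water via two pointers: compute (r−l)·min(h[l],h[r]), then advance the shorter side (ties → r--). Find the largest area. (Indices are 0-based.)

l=0 r=7: min(4,1)*7=7 best=7 *, r--
l=0 r=6: min(4,15)*6=24 best=24 *, l++
l=1 r=6: min(4,15)*5=20 best=24, l++
l=2 r=6: min(8,15)*4=32 best=32 *, l++
l=3 r=6: min(12,15)*3=36 best=36 *, l++
l=4 r=6: min(15,15)*2=30 best=36, r--
l=4 r=5: min(15,1)*1=1 best=36, r--

max area = 36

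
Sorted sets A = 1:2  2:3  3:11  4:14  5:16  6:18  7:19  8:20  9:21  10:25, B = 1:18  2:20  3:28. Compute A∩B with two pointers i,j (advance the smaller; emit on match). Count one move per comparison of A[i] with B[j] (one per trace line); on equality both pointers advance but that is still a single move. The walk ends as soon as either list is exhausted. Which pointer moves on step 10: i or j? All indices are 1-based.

i

[i=1,j=1] 2<18 → i++
[i=2,j=1] 3<18 → i++
[i=3,j=1] 11<18 → i++
[i=4,j=1] 14<18 → i++
[i=5,j=1] 16<18 → i++
[i=6,j=1] 18==18 emit → i++,j++
[i=7,j=2] 19<20 → i++
[i=8,j=2] 20==20 emit → i++,j++
[i=9,j=3] 21<28 → i++
[i=10,j=3] 25<28 → i++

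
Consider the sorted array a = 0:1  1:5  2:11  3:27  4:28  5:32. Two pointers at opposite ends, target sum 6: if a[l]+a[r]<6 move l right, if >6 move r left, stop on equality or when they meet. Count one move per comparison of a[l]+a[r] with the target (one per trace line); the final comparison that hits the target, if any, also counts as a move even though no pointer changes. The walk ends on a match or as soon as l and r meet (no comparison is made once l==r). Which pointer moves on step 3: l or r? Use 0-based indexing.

[0,5] 1+32=33 >6 → r--
[0,4] 1+28=29 >6 → r--
[0,3] 1+27=28 >6 → r--

r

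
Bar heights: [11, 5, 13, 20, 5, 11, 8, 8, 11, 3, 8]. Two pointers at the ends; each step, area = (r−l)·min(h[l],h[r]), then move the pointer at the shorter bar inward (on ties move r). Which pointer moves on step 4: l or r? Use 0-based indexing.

l=0 r=10: min(11,8)*10=80 best=80 *, r--
l=0 r=9: min(11,3)*9=27 best=80, r--
l=0 r=8: min(11,11)*8=88 best=88 *, r--
l=0 r=7: min(11,8)*7=56 best=88, r--

r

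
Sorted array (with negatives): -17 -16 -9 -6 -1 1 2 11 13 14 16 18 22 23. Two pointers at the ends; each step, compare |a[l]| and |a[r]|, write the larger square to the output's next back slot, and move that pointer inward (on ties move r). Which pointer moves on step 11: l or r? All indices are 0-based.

l

[0,13] |-17|<=|23| out[13]=529 → r--
[0,12] |-17|<=|22| out[12]=484 → r--
[0,11] |-17|<=|18| out[11]=324 → r--
[0,10] |-17|>|16| out[10]=289 → l++
[1,10] |-16|<=|16| out[9]=256 → r--
[1,9] |-16|>|14| out[8]=256 → l++
[2,9] |-9|<=|14| out[7]=196 → r--
[2,8] |-9|<=|13| out[6]=169 → r--
[2,7] |-9|<=|11| out[5]=121 → r--
[2,6] |-9|>|2| out[4]=81 → l++
[3,6] |-6|>|2| out[3]=36 → l++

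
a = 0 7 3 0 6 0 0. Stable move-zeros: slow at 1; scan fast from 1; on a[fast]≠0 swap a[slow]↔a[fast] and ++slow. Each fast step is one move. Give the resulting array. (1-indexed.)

[7, 3, 6, 0, 0, 0, 0]

slow=1 fast=1: a[fast]=0, fast++
slow=1 fast=2: a[fast]=7≠0 swap→a[1]=7, slow++,fast++
slow=2 fast=3: a[fast]=3≠0 swap→a[2]=3, slow++,fast++
slow=3 fast=4: a[fast]=0, fast++
slow=3 fast=5: a[fast]=6≠0 swap→a[3]=6, slow++,fast++
slow=4 fast=6: a[fast]=0, fast++
slow=4 fast=7: a[fast]=0, fast++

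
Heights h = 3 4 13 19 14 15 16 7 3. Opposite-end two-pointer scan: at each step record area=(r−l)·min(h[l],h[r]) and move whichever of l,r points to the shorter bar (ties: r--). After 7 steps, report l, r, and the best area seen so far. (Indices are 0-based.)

l=0 r=8: min(3,3)*8=24 best=24 *, r--
l=0 r=7: min(3,7)*7=21 best=24, l++
l=1 r=7: min(4,7)*6=24 best=24, l++
l=2 r=7: min(13,7)*5=35 best=35 *, r--
l=2 r=6: min(13,16)*4=52 best=52 *, l++
l=3 r=6: min(19,16)*3=48 best=52, r--
l=3 r=5: min(19,15)*2=30 best=52, r--

l=3, r=4, best area=52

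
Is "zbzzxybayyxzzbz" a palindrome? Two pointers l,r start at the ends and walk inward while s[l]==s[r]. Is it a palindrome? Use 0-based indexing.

not a palindrome (mismatch at 6,8)

l=0 r=14: 'z'=='z', l++,r--
l=1 r=13: 'b'=='b', l++,r--
l=2 r=12: 'z'=='z', l++,r--
l=3 r=11: 'z'=='z', l++,r--
l=4 r=10: 'x'=='x', l++,r--
l=5 r=9: 'y'=='y', l++,r--
l=6 r=8: 'b'!='y', stop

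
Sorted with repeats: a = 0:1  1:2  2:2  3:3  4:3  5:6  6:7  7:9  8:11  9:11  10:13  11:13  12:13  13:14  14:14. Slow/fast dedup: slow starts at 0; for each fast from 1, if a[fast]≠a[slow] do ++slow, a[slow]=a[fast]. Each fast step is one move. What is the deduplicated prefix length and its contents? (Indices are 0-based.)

length 9; prefix = [1, 2, 3, 6, 7, 9, 11, 13, 14]

(s=0,f=1) a[fast]=2≠a[slow]=1 write a[1]=2 → slow++,fast++
(s=1,f=2) a[fast]=2=a[slow] dup → fast++
(s=1,f=3) a[fast]=3≠a[slow]=2 write a[2]=3 → slow++,fast++
(s=2,f=4) a[fast]=3=a[slow] dup → fast++
(s=2,f=5) a[fast]=6≠a[slow]=3 write a[3]=6 → slow++,fast++
(s=3,f=6) a[fast]=7≠a[slow]=6 write a[4]=7 → slow++,fast++
(s=4,f=7) a[fast]=9≠a[slow]=7 write a[5]=9 → slow++,fast++
(s=5,f=8) a[fast]=11≠a[slow]=9 write a[6]=11 → slow++,fast++
(s=6,f=9) a[fast]=11=a[slow] dup → fast++
(s=6,f=10) a[fast]=13≠a[slow]=11 write a[7]=13 → slow++,fast++
(s=7,f=11) a[fast]=13=a[slow] dup → fast++
(s=7,f=12) a[fast]=13=a[slow] dup → fast++
(s=7,f=13) a[fast]=14≠a[slow]=13 write a[8]=14 → slow++,fast++
(s=8,f=14) a[fast]=14=a[slow] dup → fast++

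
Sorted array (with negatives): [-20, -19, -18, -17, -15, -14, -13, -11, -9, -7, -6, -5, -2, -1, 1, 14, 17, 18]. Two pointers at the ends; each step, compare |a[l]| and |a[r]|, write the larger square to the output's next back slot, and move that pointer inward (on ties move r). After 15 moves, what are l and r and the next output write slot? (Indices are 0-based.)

l=12, r=14, next write slot=2

[0,17] |-20|>|18| out[17]=400 → l++
[1,17] |-19|>|18| out[16]=361 → l++
[2,17] |-18|<=|18| out[15]=324 → r--
[2,16] |-18|>|17| out[14]=324 → l++
[3,16] |-17|<=|17| out[13]=289 → r--
[3,15] |-17|>|14| out[12]=289 → l++
[4,15] |-15|>|14| out[11]=225 → l++
[5,15] |-14|<=|14| out[10]=196 → r--
[5,14] |-14|>|1| out[9]=196 → l++
[6,14] |-13|>|1| out[8]=169 → l++
[7,14] |-11|>|1| out[7]=121 → l++
[8,14] |-9|>|1| out[6]=81 → l++
[9,14] |-7|>|1| out[5]=49 → l++
[10,14] |-6|>|1| out[4]=36 → l++
[11,14] |-5|>|1| out[3]=25 → l++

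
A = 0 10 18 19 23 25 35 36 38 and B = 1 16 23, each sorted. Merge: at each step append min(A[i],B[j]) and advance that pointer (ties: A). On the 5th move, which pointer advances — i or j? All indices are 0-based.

i

[i=0,j=0] A[i]=0<=B[j]=1 take 0 → i++
[i=1,j=0] A[i]=10>B[j]=1 take 1 → j++
[i=1,j=1] A[i]=10<=B[j]=16 take 10 → i++
[i=2,j=1] A[i]=18>B[j]=16 take 16 → j++
[i=2,j=2] A[i]=18<=B[j]=23 take 18 → i++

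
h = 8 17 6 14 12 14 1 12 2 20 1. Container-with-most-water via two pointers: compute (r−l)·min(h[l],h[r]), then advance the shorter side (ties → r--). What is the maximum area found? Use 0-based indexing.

max area = 136

[0,10] min(8,1)*10=10 best=10 * → r--
[0,9] min(8,20)*9=72 best=72 * → l++
[1,9] min(17,20)*8=136 best=136 * → l++
[2,9] min(6,20)*7=42 best=136 → l++
[3,9] min(14,20)*6=84 best=136 → l++
[4,9] min(12,20)*5=60 best=136 → l++
[5,9] min(14,20)*4=56 best=136 → l++
[6,9] min(1,20)*3=3 best=136 → l++
[7,9] min(12,20)*2=24 best=136 → l++
[8,9] min(2,20)*1=2 best=136 → l++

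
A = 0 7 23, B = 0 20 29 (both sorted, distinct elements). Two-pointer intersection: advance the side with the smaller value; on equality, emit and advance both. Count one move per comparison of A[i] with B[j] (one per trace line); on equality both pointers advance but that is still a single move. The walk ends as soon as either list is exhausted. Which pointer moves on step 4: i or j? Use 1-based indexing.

i

[i=1,j=1] 0==0 emit → i++,j++
[i=2,j=2] 7<20 → i++
[i=3,j=2] 23>20 → j++
[i=3,j=3] 23<29 → i++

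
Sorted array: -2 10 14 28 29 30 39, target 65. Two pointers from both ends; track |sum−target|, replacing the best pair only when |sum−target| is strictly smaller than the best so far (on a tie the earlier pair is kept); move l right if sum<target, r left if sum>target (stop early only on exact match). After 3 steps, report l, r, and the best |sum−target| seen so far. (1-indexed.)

[1,7] -2+39=37 d=28 * → l++
[2,7] 10+39=49 d=16 * → l++
[3,7] 14+39=53 d=12 * → l++

l=4, r=7, best |Δ|=12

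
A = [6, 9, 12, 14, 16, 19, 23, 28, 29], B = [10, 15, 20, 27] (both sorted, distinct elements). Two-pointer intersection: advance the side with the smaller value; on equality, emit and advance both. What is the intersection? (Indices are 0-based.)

intersection = []

i=0 j=0: 6<10, i++
i=1 j=0: 9<10, i++
i=2 j=0: 12>10, j++
i=2 j=1: 12<15, i++
i=3 j=1: 14<15, i++
i=4 j=1: 16>15, j++
i=4 j=2: 16<20, i++
i=5 j=2: 19<20, i++
i=6 j=2: 23>20, j++
i=6 j=3: 23<27, i++
i=7 j=3: 28>27, j++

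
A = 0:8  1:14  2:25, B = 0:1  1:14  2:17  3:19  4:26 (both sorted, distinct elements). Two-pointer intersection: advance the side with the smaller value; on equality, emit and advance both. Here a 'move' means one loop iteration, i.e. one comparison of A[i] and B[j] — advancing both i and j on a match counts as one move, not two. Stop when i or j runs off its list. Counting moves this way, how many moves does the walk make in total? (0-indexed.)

6 moves

[i=0,j=0] 8>1 → j++
[i=0,j=1] 8<14 → i++
[i=1,j=1] 14==14 emit → i++,j++
[i=2,j=2] 25>17 → j++
[i=2,j=3] 25>19 → j++
[i=2,j=4] 25<26 → i++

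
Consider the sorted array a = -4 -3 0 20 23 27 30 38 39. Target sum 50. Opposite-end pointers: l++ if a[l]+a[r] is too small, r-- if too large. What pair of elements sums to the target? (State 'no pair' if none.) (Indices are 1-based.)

l=1 r=9: -4+39=35 <50, l++
l=2 r=9: -3+39=36 <50, l++
l=3 r=9: 0+39=39 <50, l++
l=4 r=9: 20+39=59 >50, r--
l=4 r=8: 20+38=58 >50, r--
l=4 r=7: 20+30=50, found

(20, 30)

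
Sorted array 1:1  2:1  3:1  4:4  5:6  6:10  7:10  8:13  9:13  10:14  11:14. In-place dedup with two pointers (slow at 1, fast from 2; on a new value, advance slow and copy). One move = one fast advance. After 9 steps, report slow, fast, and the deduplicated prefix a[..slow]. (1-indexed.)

slow=6, fast=11, prefix=[1, 4, 6, 10, 13, 14]

slow=1 fast=2: a[fast]=1=a[slow] dup, fast++
slow=1 fast=3: a[fast]=1=a[slow] dup, fast++
slow=1 fast=4: a[fast]=4≠a[slow]=1 write a[2]=4, slow++,fast++
slow=2 fast=5: a[fast]=6≠a[slow]=4 write a[3]=6, slow++,fast++
slow=3 fast=6: a[fast]=10≠a[slow]=6 write a[4]=10, slow++,fast++
slow=4 fast=7: a[fast]=10=a[slow] dup, fast++
slow=4 fast=8: a[fast]=13≠a[slow]=10 write a[5]=13, slow++,fast++
slow=5 fast=9: a[fast]=13=a[slow] dup, fast++
slow=5 fast=10: a[fast]=14≠a[slow]=13 write a[6]=14, slow++,fast++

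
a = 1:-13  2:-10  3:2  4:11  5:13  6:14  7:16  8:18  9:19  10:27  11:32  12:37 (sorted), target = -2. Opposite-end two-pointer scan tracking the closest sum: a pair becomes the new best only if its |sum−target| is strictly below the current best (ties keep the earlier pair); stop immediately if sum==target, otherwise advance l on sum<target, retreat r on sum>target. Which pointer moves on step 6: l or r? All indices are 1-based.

r

l=1 r=12: -13+37=24 d=26 *, r--
l=1 r=11: -13+32=19 d=21 *, r--
l=1 r=10: -13+27=14 d=16 *, r--
l=1 r=9: -13+19=6 d=8 *, r--
l=1 r=8: -13+18=5 d=7 *, r--
l=1 r=7: -13+16=3 d=5 *, r--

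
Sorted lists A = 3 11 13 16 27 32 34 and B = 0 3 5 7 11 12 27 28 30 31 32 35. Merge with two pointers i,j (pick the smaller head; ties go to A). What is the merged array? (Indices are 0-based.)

[i=0,j=0] A[i]=3>B[j]=0 take 0 → j++
[i=0,j=1] A[i]=3<=B[j]=3 take 3 → i++
[i=1,j=1] A[i]=11>B[j]=3 take 3 → j++
[i=1,j=2] A[i]=11>B[j]=5 take 5 → j++
[i=1,j=3] A[i]=11>B[j]=7 take 7 → j++
[i=1,j=4] A[i]=11<=B[j]=11 take 11 → i++
[i=2,j=4] A[i]=13>B[j]=11 take 11 → j++
[i=2,j=5] A[i]=13>B[j]=12 take 12 → j++
[i=2,j=6] A[i]=13<=B[j]=27 take 13 → i++
[i=3,j=6] A[i]=16<=B[j]=27 take 16 → i++
[i=4,j=6] A[i]=27<=B[j]=27 take 27 → i++
[i=5,j=6] A[i]=32>B[j]=27 take 27 → j++
[i=5,j=7] A[i]=32>B[j]=28 take 28 → j++
[i=5,j=8] A[i]=32>B[j]=30 take 30 → j++
[i=5,j=9] A[i]=32>B[j]=31 take 31 → j++
[i=5,j=10] A[i]=32<=B[j]=32 take 32 → i++
[i=6,j=10] A[i]=34>B[j]=32 take 32 → j++
[i=6,j=11] A[i]=34<=B[j]=35 take 34 → i++
[i=7,j=11] A done, take B[j]=35 → j++

[0, 3, 3, 5, 7, 11, 11, 12, 13, 16, 27, 27, 28, 30, 31, 32, 32, 34, 35]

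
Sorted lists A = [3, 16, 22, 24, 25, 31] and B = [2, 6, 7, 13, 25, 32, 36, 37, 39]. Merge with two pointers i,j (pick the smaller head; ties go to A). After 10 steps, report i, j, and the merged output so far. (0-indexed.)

[i=0,j=0] A[i]=3>B[j]=2 take 2 → j++
[i=0,j=1] A[i]=3<=B[j]=6 take 3 → i++
[i=1,j=1] A[i]=16>B[j]=6 take 6 → j++
[i=1,j=2] A[i]=16>B[j]=7 take 7 → j++
[i=1,j=3] A[i]=16>B[j]=13 take 13 → j++
[i=1,j=4] A[i]=16<=B[j]=25 take 16 → i++
[i=2,j=4] A[i]=22<=B[j]=25 take 22 → i++
[i=3,j=4] A[i]=24<=B[j]=25 take 24 → i++
[i=4,j=4] A[i]=25<=B[j]=25 take 25 → i++
[i=5,j=4] A[i]=31>B[j]=25 take 25 → j++

i=5, j=5, merged so far=[2, 3, 6, 7, 13, 16, 22, 24, 25, 25]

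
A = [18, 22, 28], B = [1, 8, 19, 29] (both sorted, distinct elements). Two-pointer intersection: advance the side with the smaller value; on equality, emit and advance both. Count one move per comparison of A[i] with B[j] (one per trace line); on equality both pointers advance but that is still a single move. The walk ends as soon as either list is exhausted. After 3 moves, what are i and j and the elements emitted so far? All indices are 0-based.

i=1, j=2, emitted=[]

[i=0,j=0] 18>1 → j++
[i=0,j=1] 18>8 → j++
[i=0,j=2] 18<19 → i++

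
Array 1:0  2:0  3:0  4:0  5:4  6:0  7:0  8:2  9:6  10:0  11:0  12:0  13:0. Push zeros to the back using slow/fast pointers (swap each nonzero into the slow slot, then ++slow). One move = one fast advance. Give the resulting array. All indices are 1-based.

slow=1 fast=1: a[fast]=0, fast++
slow=1 fast=2: a[fast]=0, fast++
slow=1 fast=3: a[fast]=0, fast++
slow=1 fast=4: a[fast]=0, fast++
slow=1 fast=5: a[fast]=4≠0 swap→a[1]=4, slow++,fast++
slow=2 fast=6: a[fast]=0, fast++
slow=2 fast=7: a[fast]=0, fast++
slow=2 fast=8: a[fast]=2≠0 swap→a[2]=2, slow++,fast++
slow=3 fast=9: a[fast]=6≠0 swap→a[3]=6, slow++,fast++
slow=4 fast=10: a[fast]=0, fast++
slow=4 fast=11: a[fast]=0, fast++
slow=4 fast=12: a[fast]=0, fast++
slow=4 fast=13: a[fast]=0, fast++

[4, 2, 6, 0, 0, 0, 0, 0, 0, 0, 0, 0, 0]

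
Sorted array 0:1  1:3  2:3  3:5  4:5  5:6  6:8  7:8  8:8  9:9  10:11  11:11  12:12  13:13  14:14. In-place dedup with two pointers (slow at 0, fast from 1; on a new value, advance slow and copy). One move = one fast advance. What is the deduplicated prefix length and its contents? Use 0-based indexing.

(s=0,f=1) a[fast]=3≠a[slow]=1 write a[1]=3 → slow++,fast++
(s=1,f=2) a[fast]=3=a[slow] dup → fast++
(s=1,f=3) a[fast]=5≠a[slow]=3 write a[2]=5 → slow++,fast++
(s=2,f=4) a[fast]=5=a[slow] dup → fast++
(s=2,f=5) a[fast]=6≠a[slow]=5 write a[3]=6 → slow++,fast++
(s=3,f=6) a[fast]=8≠a[slow]=6 write a[4]=8 → slow++,fast++
(s=4,f=7) a[fast]=8=a[slow] dup → fast++
(s=4,f=8) a[fast]=8=a[slow] dup → fast++
(s=4,f=9) a[fast]=9≠a[slow]=8 write a[5]=9 → slow++,fast++
(s=5,f=10) a[fast]=11≠a[slow]=9 write a[6]=11 → slow++,fast++
(s=6,f=11) a[fast]=11=a[slow] dup → fast++
(s=6,f=12) a[fast]=12≠a[slow]=11 write a[7]=12 → slow++,fast++
(s=7,f=13) a[fast]=13≠a[slow]=12 write a[8]=13 → slow++,fast++
(s=8,f=14) a[fast]=14≠a[slow]=13 write a[9]=14 → slow++,fast++

length 10; prefix = [1, 3, 5, 6, 8, 9, 11, 12, 13, 14]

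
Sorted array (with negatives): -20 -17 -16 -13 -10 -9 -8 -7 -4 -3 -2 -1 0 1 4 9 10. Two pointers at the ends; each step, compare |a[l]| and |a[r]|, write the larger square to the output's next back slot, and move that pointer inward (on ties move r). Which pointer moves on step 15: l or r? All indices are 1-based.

l=1 r=17: |-20|>|10| out[17]=400, l++
l=2 r=17: |-17|>|10| out[16]=289, l++
l=3 r=17: |-16|>|10| out[15]=256, l++
l=4 r=17: |-13|>|10| out[14]=169, l++
l=5 r=17: |-10|<=|10| out[13]=100, r--
l=5 r=16: |-10|>|9| out[12]=100, l++
l=6 r=16: |-9|<=|9| out[11]=81, r--
l=6 r=15: |-9|>|4| out[10]=81, l++
l=7 r=15: |-8|>|4| out[9]=64, l++
l=8 r=15: |-7|>|4| out[8]=49, l++
l=9 r=15: |-4|<=|4| out[7]=16, r--
l=9 r=14: |-4|>|1| out[6]=16, l++
l=10 r=14: |-3|>|1| out[5]=9, l++
l=11 r=14: |-2|>|1| out[4]=4, l++
l=12 r=14: |-1|<=|1| out[3]=1, r--

r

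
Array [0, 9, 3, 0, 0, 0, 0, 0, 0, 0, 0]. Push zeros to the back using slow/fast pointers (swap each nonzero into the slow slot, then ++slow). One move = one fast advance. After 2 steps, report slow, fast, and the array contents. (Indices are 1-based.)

slow=2, fast=3, a=[9, 0, 3, 0, 0, 0, 0, 0, 0, 0, 0]

(s=1,f=1) a[fast]=0 → fast++
(s=1,f=2) a[fast]=9≠0 swap→a[1]=9 → slow++,fast++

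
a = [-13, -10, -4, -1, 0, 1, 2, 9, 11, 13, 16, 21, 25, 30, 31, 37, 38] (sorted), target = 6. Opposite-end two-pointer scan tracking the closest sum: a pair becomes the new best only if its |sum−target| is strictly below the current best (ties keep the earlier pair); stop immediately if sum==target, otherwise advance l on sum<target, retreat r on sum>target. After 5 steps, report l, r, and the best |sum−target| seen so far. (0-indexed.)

l=0, r=11, best |Δ|=6

l=0 r=16: -13+38=25 d=19 *, r--
l=0 r=15: -13+37=24 d=18 *, r--
l=0 r=14: -13+31=18 d=12 *, r--
l=0 r=13: -13+30=17 d=11 *, r--
l=0 r=12: -13+25=12 d=6 *, r--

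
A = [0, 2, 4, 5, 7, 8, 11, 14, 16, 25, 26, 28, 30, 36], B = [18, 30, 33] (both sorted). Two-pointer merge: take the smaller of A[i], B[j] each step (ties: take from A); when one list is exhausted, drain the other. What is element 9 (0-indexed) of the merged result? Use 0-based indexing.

merged[9] = 18

[i=0,j=0] A[i]=0<=B[j]=18 take 0 → i++
[i=1,j=0] A[i]=2<=B[j]=18 take 2 → i++
[i=2,j=0] A[i]=4<=B[j]=18 take 4 → i++
[i=3,j=0] A[i]=5<=B[j]=18 take 5 → i++
[i=4,j=0] A[i]=7<=B[j]=18 take 7 → i++
[i=5,j=0] A[i]=8<=B[j]=18 take 8 → i++
[i=6,j=0] A[i]=11<=B[j]=18 take 11 → i++
[i=7,j=0] A[i]=14<=B[j]=18 take 14 → i++
[i=8,j=0] A[i]=16<=B[j]=18 take 16 → i++
[i=9,j=0] A[i]=25>B[j]=18 take 18 → j++
[i=9,j=1] A[i]=25<=B[j]=30 take 25 → i++
[i=10,j=1] A[i]=26<=B[j]=30 take 26 → i++
[i=11,j=1] A[i]=28<=B[j]=30 take 28 → i++
[i=12,j=1] A[i]=30<=B[j]=30 take 30 → i++
[i=13,j=1] A[i]=36>B[j]=30 take 30 → j++
[i=13,j=2] A[i]=36>B[j]=33 take 33 → j++
[i=13,j=3] B done, take A[i]=36 → i++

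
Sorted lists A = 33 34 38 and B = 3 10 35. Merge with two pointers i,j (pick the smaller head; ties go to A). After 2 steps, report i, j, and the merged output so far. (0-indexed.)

i=0 j=0: A[i]=33>B[j]=3 take 3, j++
i=0 j=1: A[i]=33>B[j]=10 take 10, j++

i=0, j=2, merged so far=[3, 10]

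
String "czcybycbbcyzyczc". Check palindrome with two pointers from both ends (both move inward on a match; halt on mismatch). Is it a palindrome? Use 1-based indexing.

l=1 r=16: 'c'=='c', l++,r--
l=2 r=15: 'z'=='z', l++,r--
l=3 r=14: 'c'=='c', l++,r--
l=4 r=13: 'y'=='y', l++,r--
l=5 r=12: 'b'!='z', stop

not a palindrome (mismatch at 5,12)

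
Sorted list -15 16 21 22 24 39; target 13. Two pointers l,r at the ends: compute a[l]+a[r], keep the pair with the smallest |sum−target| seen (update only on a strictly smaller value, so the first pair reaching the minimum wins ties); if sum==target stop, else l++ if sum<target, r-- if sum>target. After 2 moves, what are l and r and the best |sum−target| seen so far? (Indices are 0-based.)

[0,5] -15+39=24 d=11 * → r--
[0,4] -15+24=9 d=4 * → l++

l=1, r=4, best |Δ|=4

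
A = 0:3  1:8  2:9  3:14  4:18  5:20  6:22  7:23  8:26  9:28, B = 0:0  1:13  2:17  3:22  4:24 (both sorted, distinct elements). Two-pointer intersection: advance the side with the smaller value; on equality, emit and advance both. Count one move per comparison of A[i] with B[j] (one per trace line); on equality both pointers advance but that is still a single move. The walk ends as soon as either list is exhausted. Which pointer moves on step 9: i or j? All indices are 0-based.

i=0 j=0: 3>0, j++
i=0 j=1: 3<13, i++
i=1 j=1: 8<13, i++
i=2 j=1: 9<13, i++
i=3 j=1: 14>13, j++
i=3 j=2: 14<17, i++
i=4 j=2: 18>17, j++
i=4 j=3: 18<22, i++
i=5 j=3: 20<22, i++

i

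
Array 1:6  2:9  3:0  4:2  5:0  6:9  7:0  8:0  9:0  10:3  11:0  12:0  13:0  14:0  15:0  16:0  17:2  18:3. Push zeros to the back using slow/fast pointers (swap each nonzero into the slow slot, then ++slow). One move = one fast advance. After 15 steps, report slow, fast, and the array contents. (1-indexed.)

slow=6, fast=16, a=[6, 9, 2, 9, 3, 0, 0, 0, 0, 0, 0, 0, 0, 0, 0, 0, 2, 3]

slow=1 fast=1: a[fast]=6≠0 swap→a[1]=6, slow++,fast++
slow=2 fast=2: a[fast]=9≠0 swap→a[2]=9, slow++,fast++
slow=3 fast=3: a[fast]=0, fast++
slow=3 fast=4: a[fast]=2≠0 swap→a[3]=2, slow++,fast++
slow=4 fast=5: a[fast]=0, fast++
slow=4 fast=6: a[fast]=9≠0 swap→a[4]=9, slow++,fast++
slow=5 fast=7: a[fast]=0, fast++
slow=5 fast=8: a[fast]=0, fast++
slow=5 fast=9: a[fast]=0, fast++
slow=5 fast=10: a[fast]=3≠0 swap→a[5]=3, slow++,fast++
slow=6 fast=11: a[fast]=0, fast++
slow=6 fast=12: a[fast]=0, fast++
slow=6 fast=13: a[fast]=0, fast++
slow=6 fast=14: a[fast]=0, fast++
slow=6 fast=15: a[fast]=0, fast++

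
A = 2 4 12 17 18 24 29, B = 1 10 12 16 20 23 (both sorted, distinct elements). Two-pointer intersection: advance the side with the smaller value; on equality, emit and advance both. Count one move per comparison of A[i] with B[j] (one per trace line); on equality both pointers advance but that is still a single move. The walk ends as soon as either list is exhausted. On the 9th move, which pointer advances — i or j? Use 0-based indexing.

[i=0,j=0] 2>1 → j++
[i=0,j=1] 2<10 → i++
[i=1,j=1] 4<10 → i++
[i=2,j=1] 12>10 → j++
[i=2,j=2] 12==12 emit → i++,j++
[i=3,j=3] 17>16 → j++
[i=3,j=4] 17<20 → i++
[i=4,j=4] 18<20 → i++
[i=5,j=4] 24>20 → j++

j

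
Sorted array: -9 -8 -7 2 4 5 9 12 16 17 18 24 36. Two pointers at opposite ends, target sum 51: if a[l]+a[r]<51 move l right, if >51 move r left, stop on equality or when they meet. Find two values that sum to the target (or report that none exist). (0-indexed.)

[0,12] -9+36=27 <51 → l++
[1,12] -8+36=28 <51 → l++
[2,12] -7+36=29 <51 → l++
[3,12] 2+36=38 <51 → l++
[4,12] 4+36=40 <51 → l++
[5,12] 5+36=41 <51 → l++
[6,12] 9+36=45 <51 → l++
[7,12] 12+36=48 <51 → l++
[8,12] 16+36=52 >51 → r--
[8,11] 16+24=40 <51 → l++
[9,11] 17+24=41 <51 → l++
[10,11] 18+24=42 <51 → l++

no pair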